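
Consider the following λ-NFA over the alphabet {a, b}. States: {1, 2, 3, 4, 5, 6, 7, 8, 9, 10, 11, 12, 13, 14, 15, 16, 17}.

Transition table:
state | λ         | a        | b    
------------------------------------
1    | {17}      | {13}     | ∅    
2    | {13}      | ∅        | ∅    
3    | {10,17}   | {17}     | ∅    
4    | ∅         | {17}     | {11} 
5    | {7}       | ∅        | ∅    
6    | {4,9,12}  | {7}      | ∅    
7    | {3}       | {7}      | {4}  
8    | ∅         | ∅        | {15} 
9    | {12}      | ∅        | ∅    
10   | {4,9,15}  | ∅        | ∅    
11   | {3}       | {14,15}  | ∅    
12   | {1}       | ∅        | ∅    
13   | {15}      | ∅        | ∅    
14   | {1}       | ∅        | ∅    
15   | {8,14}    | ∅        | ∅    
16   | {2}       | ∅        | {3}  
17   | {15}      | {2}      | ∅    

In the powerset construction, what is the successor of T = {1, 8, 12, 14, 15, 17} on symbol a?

{1, 2, 8, 13, 14, 15, 17}

1 on a → {13}.
17 on a → {2}.
No a-transition from 8, 12, 14, 15.
Union after reading a: {2, 13}.
Now take the λ-closure:
From 13 via λ: add 15.
From 15 via λ: add 8, 14.
From 14 via λ: add 1.
From 1 via λ: add 17.
No new states can be added; the closed set is {1, 2, 8, 13, 14, 15, 17}.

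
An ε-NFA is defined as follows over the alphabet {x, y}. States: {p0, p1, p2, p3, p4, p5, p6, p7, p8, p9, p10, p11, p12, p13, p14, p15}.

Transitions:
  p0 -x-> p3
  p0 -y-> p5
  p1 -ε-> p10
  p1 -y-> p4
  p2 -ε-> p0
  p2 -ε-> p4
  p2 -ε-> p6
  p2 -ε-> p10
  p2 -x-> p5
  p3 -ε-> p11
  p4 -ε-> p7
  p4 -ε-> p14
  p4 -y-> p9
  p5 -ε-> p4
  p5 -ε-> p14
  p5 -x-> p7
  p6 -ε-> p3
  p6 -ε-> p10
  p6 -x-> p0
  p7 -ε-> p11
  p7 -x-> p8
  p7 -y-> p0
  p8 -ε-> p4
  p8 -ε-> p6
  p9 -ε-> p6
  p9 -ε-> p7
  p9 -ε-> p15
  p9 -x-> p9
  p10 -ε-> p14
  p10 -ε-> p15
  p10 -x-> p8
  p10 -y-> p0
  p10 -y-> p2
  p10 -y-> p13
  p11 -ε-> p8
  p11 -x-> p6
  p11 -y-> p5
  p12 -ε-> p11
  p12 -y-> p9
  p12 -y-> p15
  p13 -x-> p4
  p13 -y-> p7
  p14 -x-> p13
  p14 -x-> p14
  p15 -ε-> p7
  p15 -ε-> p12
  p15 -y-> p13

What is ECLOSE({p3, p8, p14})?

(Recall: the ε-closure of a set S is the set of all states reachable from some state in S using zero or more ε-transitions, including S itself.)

{p3, p4, p6, p7, p8, p10, p11, p12, p14, p15}

Start with {p3, p8, p14}.
From p3 via ε: add p11.
From p8 via ε: add p4, p6.
From p4 via ε: add p7.
From p6 via ε: add p10.
From p10 via ε: add p15.
From p15 via ε: add p12.
No new states can be added; the closed set is {p3, p4, p6, p7, p8, p10, p11, p12, p14, p15}.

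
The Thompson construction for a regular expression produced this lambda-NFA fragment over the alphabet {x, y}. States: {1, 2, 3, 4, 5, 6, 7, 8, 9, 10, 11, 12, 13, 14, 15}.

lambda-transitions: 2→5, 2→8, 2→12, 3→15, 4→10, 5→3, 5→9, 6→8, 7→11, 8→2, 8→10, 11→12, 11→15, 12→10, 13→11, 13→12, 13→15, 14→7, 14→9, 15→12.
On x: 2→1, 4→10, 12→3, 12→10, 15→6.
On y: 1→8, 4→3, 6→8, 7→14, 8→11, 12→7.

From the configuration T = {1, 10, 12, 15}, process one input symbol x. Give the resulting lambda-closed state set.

12 on x → {3, 10}.
15 on x → {6}.
No x-transition from 1, 10.
Union after reading x: {3, 6, 10}.
Now take the lambda-closure:
From 3 via lambda: add 15.
From 6 via lambda: add 8.
From 8 via lambda: add 2.
From 15 via lambda: add 12.
From 2 via lambda: add 5.
From 5 via lambda: add 9.
No new states can be added; the closed set is {2, 3, 5, 6, 8, 9, 10, 12, 15}.

{2, 3, 5, 6, 8, 9, 10, 12, 15}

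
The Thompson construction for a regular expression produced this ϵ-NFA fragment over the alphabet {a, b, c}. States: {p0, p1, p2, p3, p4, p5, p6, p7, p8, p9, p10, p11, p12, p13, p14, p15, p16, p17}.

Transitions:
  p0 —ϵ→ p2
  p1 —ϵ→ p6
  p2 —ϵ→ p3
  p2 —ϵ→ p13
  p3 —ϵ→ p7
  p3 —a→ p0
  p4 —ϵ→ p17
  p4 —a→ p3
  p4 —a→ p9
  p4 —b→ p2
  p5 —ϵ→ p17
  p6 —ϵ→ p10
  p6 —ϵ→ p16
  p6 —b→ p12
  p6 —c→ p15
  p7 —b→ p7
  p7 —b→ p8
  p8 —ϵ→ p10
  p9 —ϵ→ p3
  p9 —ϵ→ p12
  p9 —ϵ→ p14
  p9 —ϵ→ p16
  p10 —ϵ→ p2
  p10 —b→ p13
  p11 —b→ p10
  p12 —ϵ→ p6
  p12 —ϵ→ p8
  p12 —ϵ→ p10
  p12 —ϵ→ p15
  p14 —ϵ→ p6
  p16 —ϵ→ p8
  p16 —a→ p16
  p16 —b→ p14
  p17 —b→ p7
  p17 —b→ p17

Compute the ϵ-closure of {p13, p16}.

Start with {p13, p16}.
From p16 via ϵ: add p8.
From p8 via ϵ: add p10.
From p10 via ϵ: add p2.
From p2 via ϵ: add p3.
From p3 via ϵ: add p7.
No new states can be added; the closed set is {p2, p3, p7, p8, p10, p13, p16}.

{p2, p3, p7, p8, p10, p13, p16}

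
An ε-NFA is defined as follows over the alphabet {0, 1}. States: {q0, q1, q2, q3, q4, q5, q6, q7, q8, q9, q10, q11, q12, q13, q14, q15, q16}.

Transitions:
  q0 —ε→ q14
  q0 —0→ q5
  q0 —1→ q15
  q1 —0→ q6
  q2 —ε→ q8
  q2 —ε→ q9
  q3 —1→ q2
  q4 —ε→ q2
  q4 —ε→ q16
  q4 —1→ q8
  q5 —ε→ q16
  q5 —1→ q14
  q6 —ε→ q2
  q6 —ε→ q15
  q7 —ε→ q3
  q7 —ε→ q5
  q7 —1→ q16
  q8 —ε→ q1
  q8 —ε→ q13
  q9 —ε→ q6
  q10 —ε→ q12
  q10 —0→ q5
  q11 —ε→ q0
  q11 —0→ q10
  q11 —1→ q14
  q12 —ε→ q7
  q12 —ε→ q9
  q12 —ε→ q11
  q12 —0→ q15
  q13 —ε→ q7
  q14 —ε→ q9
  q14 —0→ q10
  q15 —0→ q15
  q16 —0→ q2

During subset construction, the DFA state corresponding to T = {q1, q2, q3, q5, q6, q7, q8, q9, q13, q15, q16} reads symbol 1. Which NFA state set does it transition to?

q3 on 1 → {q2}.
q5 on 1 → {q14}.
q7 on 1 → {q16}.
No 1-transition from q1, q2, q6, q8, q9, q13, q15, q16.
Union after reading 1: {q2, q14, q16}.
Now take the ε-closure:
From q2 via ε: add q8, q9.
From q8 via ε: add q1, q13.
From q9 via ε: add q6.
From q6 via ε: add q15.
From q13 via ε: add q7.
From q7 via ε: add q3, q5.
No new states can be added; the closed set is {q1, q2, q3, q5, q6, q7, q8, q9, q13, q14, q15, q16}.

{q1, q2, q3, q5, q6, q7, q8, q9, q13, q14, q15, q16}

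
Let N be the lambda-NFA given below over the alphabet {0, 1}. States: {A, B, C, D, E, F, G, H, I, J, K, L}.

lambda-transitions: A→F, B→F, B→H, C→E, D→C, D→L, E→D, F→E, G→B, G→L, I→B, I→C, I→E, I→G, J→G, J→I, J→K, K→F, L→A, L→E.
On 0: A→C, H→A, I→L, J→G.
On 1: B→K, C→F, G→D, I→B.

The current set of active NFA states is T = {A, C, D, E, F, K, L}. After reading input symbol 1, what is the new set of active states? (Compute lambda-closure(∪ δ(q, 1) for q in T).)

{A, C, D, E, F, L}

C on 1 → {F}.
No 1-transition from A, D, E, F, K, L.
Union after reading 1: {F}.
Now take the lambda-closure:
From F via lambda: add E.
From E via lambda: add D.
From D via lambda: add C, L.
From L via lambda: add A.
No new states can be added; the closed set is {A, C, D, E, F, L}.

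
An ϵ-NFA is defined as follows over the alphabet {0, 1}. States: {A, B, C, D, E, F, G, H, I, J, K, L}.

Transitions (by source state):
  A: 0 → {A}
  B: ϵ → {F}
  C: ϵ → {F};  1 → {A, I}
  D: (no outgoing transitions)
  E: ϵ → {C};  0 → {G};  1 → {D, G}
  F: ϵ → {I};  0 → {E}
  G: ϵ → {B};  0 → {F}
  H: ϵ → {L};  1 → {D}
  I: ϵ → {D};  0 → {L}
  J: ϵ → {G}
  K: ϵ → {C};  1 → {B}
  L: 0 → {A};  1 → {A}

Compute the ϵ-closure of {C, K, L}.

{C, D, F, I, K, L}

Start with {C, K, L}.
From C via ϵ: add F.
From F via ϵ: add I.
From I via ϵ: add D.
No new states can be added; the closed set is {C, D, F, I, K, L}.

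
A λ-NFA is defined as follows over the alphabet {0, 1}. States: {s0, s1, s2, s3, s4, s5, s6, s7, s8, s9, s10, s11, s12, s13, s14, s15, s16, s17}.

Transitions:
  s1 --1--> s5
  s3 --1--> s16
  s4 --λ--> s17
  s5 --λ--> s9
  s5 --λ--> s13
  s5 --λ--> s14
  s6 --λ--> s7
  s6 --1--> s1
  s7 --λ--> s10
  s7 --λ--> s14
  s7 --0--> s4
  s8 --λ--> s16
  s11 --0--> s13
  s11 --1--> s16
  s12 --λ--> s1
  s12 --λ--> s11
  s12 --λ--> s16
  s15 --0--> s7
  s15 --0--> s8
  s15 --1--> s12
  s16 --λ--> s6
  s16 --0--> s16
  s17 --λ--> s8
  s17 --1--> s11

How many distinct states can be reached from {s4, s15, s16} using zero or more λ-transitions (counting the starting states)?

Start with {s4, s15, s16}.
From s4 via λ: add s17.
From s16 via λ: add s6.
From s6 via λ: add s7.
From s17 via λ: add s8.
From s7 via λ: add s10, s14.
λ-closure = {s4, s6, s7, s8, s10, s14, s15, s16, s17}, which has 9 states.

9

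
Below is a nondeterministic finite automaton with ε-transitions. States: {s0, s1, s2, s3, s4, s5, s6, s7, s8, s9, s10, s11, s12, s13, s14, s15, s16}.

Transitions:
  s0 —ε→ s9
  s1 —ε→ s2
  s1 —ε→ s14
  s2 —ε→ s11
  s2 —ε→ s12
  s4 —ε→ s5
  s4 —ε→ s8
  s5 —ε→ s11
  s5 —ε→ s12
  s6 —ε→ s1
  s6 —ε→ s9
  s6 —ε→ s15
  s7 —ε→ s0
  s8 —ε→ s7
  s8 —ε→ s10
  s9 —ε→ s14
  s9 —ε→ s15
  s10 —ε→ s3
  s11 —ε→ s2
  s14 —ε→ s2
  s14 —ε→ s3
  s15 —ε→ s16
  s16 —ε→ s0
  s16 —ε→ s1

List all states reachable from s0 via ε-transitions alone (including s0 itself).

Start with {s0}.
From s0 via ε: add s9.
From s9 via ε: add s14, s15.
From s14 via ε: add s2, s3.
From s15 via ε: add s16.
From s2 via ε: add s11, s12.
From s16 via ε: add s1.
No new states can be added; the closed set is {s0, s1, s2, s3, s9, s11, s12, s14, s15, s16}.

{s0, s1, s2, s3, s9, s11, s12, s14, s15, s16}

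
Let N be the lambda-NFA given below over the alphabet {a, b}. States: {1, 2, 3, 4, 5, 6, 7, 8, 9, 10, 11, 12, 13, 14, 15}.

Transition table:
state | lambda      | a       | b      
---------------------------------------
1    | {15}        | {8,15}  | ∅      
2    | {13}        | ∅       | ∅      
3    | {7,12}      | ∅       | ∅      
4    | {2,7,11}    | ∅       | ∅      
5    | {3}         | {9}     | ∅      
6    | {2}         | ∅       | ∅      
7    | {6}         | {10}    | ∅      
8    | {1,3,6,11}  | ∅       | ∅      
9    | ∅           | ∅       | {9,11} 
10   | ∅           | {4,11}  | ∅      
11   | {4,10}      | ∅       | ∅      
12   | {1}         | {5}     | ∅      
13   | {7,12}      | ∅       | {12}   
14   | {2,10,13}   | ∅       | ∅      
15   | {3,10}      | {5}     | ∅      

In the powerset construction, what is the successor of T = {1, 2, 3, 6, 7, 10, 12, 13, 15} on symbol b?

13 on b → {12}.
No b-transition from 1, 2, 3, 6, 7, 10, 12, 15.
Union after reading b: {12}.
Now take the lambda-closure:
From 12 via lambda: add 1.
From 1 via lambda: add 15.
From 15 via lambda: add 3, 10.
From 3 via lambda: add 7.
From 7 via lambda: add 6.
From 6 via lambda: add 2.
From 2 via lambda: add 13.
No new states can be added; the closed set is {1, 2, 3, 6, 7, 10, 12, 13, 15}.

{1, 2, 3, 6, 7, 10, 12, 13, 15}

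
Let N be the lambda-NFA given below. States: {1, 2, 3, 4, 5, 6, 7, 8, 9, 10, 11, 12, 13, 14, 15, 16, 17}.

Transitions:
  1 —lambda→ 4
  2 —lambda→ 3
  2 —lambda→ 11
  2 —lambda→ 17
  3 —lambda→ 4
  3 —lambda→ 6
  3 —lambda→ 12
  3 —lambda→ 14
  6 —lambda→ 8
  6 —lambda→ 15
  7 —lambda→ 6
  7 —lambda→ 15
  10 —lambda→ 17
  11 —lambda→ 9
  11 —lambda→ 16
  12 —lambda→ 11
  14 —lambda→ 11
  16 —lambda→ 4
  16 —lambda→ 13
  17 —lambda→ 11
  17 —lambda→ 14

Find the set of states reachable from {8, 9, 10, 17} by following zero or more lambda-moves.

Start with {8, 9, 10, 17}.
From 17 via lambda: add 11, 14.
From 11 via lambda: add 16.
From 16 via lambda: add 4, 13.
No new states can be added; the closed set is {4, 8, 9, 10, 11, 13, 14, 16, 17}.

{4, 8, 9, 10, 11, 13, 14, 16, 17}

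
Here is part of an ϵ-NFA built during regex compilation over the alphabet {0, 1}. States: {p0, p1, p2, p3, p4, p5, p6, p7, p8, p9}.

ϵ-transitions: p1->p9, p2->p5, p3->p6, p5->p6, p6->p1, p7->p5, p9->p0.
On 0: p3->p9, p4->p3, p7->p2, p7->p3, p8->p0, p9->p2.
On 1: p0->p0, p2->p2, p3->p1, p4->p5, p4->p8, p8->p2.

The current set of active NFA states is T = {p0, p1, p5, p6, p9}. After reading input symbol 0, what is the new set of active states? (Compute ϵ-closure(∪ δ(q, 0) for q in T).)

p9 on 0 → {p2}.
No 0-transition from p0, p1, p5, p6.
Union after reading 0: {p2}.
Now take the ϵ-closure:
From p2 via ϵ: add p5.
From p5 via ϵ: add p6.
From p6 via ϵ: add p1.
From p1 via ϵ: add p9.
From p9 via ϵ: add p0.
No new states can be added; the closed set is {p0, p1, p2, p5, p6, p9}.

{p0, p1, p2, p5, p6, p9}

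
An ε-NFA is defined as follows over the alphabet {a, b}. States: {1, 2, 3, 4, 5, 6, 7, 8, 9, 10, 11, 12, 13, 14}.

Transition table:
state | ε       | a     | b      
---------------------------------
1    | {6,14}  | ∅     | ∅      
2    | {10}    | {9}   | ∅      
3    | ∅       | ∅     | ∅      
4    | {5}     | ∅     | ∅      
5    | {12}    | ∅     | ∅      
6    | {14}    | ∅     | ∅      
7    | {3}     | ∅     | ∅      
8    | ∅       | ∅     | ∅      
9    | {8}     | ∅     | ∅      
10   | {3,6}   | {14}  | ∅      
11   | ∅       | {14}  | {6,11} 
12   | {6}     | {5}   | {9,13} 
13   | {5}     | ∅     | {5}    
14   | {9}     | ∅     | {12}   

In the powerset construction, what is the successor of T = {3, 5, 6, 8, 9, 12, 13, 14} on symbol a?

12 on a → {5}.
No a-transition from 3, 5, 6, 8, 9, 13, 14.
Union after reading a: {5}.
Now take the ε-closure:
From 5 via ε: add 12.
From 12 via ε: add 6.
From 6 via ε: add 14.
From 14 via ε: add 9.
From 9 via ε: add 8.
No new states can be added; the closed set is {5, 6, 8, 9, 12, 14}.

{5, 6, 8, 9, 12, 14}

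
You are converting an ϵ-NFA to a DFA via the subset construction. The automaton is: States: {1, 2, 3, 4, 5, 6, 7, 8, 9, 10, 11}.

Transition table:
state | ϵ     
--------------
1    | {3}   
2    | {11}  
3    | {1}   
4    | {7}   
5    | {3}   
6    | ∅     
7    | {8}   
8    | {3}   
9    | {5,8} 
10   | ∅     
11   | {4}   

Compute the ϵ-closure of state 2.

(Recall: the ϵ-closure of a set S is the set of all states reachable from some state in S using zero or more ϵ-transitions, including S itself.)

{1, 2, 3, 4, 7, 8, 11}

Start with {2}.
From 2 via ϵ: add 11.
From 11 via ϵ: add 4.
From 4 via ϵ: add 7.
From 7 via ϵ: add 8.
From 8 via ϵ: add 3.
From 3 via ϵ: add 1.
No new states can be added; the closed set is {1, 2, 3, 4, 7, 8, 11}.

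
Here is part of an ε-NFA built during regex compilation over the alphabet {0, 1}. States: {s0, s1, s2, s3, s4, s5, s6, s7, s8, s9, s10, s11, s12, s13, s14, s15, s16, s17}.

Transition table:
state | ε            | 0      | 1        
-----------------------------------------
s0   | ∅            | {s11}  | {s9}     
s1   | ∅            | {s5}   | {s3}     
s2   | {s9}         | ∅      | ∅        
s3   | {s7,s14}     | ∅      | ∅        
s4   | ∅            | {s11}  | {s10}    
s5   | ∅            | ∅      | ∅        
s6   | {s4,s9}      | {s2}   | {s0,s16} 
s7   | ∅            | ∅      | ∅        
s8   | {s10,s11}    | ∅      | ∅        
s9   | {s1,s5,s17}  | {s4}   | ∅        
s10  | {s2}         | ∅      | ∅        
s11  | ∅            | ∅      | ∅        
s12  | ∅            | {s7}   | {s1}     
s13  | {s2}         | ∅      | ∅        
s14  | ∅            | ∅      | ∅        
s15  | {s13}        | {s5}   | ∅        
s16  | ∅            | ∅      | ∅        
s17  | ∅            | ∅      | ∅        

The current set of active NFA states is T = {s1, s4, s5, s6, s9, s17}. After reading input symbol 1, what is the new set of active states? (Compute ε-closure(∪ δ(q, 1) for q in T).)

s1 on 1 → {s3}.
s4 on 1 → {s10}.
s6 on 1 → {s0, s16}.
No 1-transition from s5, s9, s17.
Union after reading 1: {s0, s3, s10, s16}.
Now take the ε-closure:
From s3 via ε: add s7, s14.
From s10 via ε: add s2.
From s2 via ε: add s9.
From s9 via ε: add s1, s5, s17.
No new states can be added; the closed set is {s0, s1, s2, s3, s5, s7, s9, s10, s14, s16, s17}.

{s0, s1, s2, s3, s5, s7, s9, s10, s14, s16, s17}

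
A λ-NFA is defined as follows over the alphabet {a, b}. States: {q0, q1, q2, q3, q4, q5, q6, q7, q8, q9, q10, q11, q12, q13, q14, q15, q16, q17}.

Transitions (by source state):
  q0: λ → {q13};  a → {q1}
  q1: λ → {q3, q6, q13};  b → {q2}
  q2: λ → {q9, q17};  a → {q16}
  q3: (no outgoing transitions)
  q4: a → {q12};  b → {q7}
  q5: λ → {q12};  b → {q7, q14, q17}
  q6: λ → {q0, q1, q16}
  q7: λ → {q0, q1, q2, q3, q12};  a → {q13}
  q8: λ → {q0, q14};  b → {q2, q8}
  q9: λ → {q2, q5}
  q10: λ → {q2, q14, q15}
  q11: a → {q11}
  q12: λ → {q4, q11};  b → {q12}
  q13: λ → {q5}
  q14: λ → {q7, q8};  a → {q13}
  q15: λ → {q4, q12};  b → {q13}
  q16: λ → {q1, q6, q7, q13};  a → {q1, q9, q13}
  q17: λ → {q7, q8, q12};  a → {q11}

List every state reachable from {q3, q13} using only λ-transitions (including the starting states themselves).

{q3, q4, q5, q11, q12, q13}

Start with {q3, q13}.
From q13 via λ: add q5.
From q5 via λ: add q12.
From q12 via λ: add q4, q11.
No new states can be added; the closed set is {q3, q4, q5, q11, q12, q13}.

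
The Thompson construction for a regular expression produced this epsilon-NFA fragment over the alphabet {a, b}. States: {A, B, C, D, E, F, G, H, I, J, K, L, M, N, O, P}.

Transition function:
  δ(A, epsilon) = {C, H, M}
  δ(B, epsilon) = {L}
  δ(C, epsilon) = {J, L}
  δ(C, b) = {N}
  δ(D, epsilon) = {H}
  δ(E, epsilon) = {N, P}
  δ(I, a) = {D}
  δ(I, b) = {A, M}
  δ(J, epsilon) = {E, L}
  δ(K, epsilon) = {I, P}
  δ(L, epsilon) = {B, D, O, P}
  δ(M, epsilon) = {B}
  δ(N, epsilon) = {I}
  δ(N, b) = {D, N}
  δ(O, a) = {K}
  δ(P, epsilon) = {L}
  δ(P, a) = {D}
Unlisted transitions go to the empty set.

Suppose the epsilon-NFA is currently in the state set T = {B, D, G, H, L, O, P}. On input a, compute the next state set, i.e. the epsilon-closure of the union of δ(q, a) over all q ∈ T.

{B, D, H, I, K, L, O, P}

O on a → {K}.
P on a → {D}.
No a-transition from B, D, G, H, L.
Union after reading a: {D, K}.
Now take the epsilon-closure:
From D via epsilon: add H.
From K via epsilon: add I, P.
From P via epsilon: add L.
From L via epsilon: add B, O.
No new states can be added; the closed set is {B, D, H, I, K, L, O, P}.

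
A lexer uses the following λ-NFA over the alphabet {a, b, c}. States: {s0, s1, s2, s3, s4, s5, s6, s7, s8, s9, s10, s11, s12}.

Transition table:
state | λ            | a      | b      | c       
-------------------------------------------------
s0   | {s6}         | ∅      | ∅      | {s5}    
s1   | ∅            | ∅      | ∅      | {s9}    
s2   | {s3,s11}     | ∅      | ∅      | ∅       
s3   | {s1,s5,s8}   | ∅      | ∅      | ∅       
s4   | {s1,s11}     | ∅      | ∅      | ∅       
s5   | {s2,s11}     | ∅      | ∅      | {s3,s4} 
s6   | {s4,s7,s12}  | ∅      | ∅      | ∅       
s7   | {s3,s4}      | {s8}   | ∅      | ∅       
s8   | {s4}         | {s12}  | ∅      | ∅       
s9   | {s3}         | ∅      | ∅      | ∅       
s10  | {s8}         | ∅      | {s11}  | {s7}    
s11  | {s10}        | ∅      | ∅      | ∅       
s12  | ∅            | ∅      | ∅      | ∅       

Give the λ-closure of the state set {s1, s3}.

{s1, s2, s3, s4, s5, s8, s10, s11}

Start with {s1, s3}.
From s3 via λ: add s5, s8.
From s5 via λ: add s2, s11.
From s8 via λ: add s4.
From s11 via λ: add s10.
No new states can be added; the closed set is {s1, s2, s3, s4, s5, s8, s10, s11}.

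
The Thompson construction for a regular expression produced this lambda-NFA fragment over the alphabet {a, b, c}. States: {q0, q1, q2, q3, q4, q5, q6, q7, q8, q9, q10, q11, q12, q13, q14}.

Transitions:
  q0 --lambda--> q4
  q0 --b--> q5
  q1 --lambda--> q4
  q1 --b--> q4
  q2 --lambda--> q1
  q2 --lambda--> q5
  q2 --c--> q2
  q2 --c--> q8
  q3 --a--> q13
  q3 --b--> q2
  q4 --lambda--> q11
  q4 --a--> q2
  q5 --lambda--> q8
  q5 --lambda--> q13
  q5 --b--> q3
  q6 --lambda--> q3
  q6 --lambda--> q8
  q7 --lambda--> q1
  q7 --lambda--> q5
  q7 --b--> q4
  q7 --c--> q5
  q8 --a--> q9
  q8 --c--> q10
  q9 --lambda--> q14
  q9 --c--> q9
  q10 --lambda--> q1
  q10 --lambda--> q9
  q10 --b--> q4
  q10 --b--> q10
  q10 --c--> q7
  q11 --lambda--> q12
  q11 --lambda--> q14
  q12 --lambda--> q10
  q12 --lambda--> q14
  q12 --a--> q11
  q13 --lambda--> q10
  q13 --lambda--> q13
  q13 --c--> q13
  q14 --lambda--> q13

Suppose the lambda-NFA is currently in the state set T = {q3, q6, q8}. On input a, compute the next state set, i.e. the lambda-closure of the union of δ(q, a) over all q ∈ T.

q3 on a → {q13}.
q8 on a → {q9}.
No a-transition from q6.
Union after reading a: {q9, q13}.
Now take the lambda-closure:
From q9 via lambda: add q14.
From q13 via lambda: add q10.
From q10 via lambda: add q1.
From q1 via lambda: add q4.
From q4 via lambda: add q11.
From q11 via lambda: add q12.
No new states can be added; the closed set is {q1, q4, q9, q10, q11, q12, q13, q14}.

{q1, q4, q9, q10, q11, q12, q13, q14}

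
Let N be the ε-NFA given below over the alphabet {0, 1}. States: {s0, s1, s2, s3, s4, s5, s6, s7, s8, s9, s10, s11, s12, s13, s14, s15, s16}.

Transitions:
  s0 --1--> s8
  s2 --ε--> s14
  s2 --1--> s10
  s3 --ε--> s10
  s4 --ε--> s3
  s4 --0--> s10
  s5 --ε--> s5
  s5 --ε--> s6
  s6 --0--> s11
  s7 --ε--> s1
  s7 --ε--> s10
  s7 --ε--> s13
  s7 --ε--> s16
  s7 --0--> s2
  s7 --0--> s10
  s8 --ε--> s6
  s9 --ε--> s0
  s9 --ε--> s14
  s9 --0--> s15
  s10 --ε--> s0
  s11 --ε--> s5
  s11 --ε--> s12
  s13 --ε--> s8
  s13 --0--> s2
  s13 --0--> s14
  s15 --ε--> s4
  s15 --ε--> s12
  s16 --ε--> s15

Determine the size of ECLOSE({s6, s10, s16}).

Start with {s6, s10, s16}.
From s10 via ε: add s0.
From s16 via ε: add s15.
From s15 via ε: add s4, s12.
From s4 via ε: add s3.
ε-closure = {s0, s3, s4, s6, s10, s12, s15, s16}, which has 8 states.

8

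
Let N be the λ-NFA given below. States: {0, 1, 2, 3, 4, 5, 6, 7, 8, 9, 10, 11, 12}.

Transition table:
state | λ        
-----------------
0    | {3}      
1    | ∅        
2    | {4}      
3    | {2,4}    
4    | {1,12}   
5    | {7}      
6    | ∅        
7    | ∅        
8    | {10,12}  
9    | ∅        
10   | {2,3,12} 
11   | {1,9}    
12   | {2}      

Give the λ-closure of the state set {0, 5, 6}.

Start with {0, 5, 6}.
From 0 via λ: add 3.
From 5 via λ: add 7.
From 3 via λ: add 2, 4.
From 4 via λ: add 1, 12.
No new states can be added; the closed set is {0, 1, 2, 3, 4, 5, 6, 7, 12}.

{0, 1, 2, 3, 4, 5, 6, 7, 12}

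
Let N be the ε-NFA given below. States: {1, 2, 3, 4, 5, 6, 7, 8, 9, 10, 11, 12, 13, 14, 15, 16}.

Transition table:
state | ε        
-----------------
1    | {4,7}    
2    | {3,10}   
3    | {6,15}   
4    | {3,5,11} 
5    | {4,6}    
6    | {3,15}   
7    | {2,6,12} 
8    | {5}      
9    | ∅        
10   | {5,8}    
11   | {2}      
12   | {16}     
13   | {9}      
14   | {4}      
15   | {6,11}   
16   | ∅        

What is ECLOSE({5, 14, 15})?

Start with {5, 14, 15}.
From 5 via ε: add 4, 6.
From 15 via ε: add 11.
From 4 via ε: add 3.
From 11 via ε: add 2.
From 2 via ε: add 10.
From 10 via ε: add 8.
No new states can be added; the closed set is {2, 3, 4, 5, 6, 8, 10, 11, 14, 15}.

{2, 3, 4, 5, 6, 8, 10, 11, 14, 15}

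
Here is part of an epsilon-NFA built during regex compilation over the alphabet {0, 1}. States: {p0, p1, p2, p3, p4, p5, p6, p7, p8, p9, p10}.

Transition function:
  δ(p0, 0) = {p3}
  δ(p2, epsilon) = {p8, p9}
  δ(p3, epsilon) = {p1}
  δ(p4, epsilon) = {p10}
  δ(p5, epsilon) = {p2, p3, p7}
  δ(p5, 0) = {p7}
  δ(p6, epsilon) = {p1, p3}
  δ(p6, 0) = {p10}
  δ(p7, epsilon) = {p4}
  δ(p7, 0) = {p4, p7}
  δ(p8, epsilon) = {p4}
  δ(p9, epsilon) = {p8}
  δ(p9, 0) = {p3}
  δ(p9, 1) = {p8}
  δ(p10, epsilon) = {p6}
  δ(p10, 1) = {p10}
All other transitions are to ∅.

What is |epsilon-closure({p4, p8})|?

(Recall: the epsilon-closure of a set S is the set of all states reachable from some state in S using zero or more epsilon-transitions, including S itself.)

Start with {p4, p8}.
From p4 via epsilon: add p10.
From p10 via epsilon: add p6.
From p6 via epsilon: add p1, p3.
epsilon-closure = {p1, p3, p4, p6, p8, p10}, which has 6 states.

6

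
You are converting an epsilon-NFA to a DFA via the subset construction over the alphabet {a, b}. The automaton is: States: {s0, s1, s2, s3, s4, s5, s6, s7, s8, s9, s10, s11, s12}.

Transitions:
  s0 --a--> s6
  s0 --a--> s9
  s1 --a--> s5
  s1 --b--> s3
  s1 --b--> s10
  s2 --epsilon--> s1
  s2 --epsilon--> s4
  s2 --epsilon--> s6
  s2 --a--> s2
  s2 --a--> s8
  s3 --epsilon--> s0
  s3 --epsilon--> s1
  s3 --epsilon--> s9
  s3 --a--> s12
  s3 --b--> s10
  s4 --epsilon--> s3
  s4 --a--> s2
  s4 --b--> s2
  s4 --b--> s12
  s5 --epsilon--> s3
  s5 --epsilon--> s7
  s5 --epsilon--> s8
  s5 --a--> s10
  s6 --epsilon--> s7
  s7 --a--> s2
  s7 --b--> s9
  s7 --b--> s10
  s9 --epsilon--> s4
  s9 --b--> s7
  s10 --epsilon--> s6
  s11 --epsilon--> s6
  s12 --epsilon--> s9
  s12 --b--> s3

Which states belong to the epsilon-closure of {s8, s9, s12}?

{s0, s1, s3, s4, s8, s9, s12}

Start with {s8, s9, s12}.
From s9 via epsilon: add s4.
From s4 via epsilon: add s3.
From s3 via epsilon: add s0, s1.
No new states can be added; the closed set is {s0, s1, s3, s4, s8, s9, s12}.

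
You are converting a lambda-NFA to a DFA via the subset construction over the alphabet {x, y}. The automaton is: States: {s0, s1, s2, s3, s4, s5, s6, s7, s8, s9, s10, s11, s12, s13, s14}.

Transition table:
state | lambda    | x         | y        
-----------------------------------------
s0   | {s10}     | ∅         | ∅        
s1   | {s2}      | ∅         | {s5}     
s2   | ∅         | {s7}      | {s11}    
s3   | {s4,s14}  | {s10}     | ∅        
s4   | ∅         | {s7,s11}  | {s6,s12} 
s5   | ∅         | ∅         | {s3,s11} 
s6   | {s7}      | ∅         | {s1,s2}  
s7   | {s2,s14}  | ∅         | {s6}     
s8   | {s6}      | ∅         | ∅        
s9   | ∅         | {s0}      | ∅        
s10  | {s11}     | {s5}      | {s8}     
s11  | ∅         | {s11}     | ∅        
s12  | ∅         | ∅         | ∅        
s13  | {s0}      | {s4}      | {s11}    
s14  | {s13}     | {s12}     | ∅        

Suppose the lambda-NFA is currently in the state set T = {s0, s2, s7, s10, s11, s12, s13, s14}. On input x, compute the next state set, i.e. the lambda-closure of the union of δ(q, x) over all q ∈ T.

{s0, s2, s4, s5, s7, s10, s11, s12, s13, s14}

s2 on x → {s7}.
s10 on x → {s5}.
s11 on x → {s11}.
s13 on x → {s4}.
s14 on x → {s12}.
No x-transition from s0, s7, s12.
Union after reading x: {s4, s5, s7, s11, s12}.
Now take the lambda-closure:
From s7 via lambda: add s2, s14.
From s14 via lambda: add s13.
From s13 via lambda: add s0.
From s0 via lambda: add s10.
No new states can be added; the closed set is {s0, s2, s4, s5, s7, s10, s11, s12, s13, s14}.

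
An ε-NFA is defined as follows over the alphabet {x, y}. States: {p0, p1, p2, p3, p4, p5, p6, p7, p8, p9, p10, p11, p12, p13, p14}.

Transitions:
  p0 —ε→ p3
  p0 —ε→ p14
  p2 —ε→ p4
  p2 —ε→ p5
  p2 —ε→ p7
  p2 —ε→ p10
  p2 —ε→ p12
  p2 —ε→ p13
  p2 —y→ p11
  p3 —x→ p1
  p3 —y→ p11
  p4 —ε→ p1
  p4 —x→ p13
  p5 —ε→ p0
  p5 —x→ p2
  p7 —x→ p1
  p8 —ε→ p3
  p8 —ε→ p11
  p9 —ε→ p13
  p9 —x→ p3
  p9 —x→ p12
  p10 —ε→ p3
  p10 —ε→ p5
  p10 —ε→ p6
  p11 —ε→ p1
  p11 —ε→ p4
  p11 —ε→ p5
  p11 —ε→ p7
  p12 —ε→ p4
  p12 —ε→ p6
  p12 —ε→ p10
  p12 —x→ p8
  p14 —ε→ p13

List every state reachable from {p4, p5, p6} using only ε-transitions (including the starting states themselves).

Start with {p4, p5, p6}.
From p4 via ε: add p1.
From p5 via ε: add p0.
From p0 via ε: add p3, p14.
From p14 via ε: add p13.
No new states can be added; the closed set is {p0, p1, p3, p4, p5, p6, p13, p14}.

{p0, p1, p3, p4, p5, p6, p13, p14}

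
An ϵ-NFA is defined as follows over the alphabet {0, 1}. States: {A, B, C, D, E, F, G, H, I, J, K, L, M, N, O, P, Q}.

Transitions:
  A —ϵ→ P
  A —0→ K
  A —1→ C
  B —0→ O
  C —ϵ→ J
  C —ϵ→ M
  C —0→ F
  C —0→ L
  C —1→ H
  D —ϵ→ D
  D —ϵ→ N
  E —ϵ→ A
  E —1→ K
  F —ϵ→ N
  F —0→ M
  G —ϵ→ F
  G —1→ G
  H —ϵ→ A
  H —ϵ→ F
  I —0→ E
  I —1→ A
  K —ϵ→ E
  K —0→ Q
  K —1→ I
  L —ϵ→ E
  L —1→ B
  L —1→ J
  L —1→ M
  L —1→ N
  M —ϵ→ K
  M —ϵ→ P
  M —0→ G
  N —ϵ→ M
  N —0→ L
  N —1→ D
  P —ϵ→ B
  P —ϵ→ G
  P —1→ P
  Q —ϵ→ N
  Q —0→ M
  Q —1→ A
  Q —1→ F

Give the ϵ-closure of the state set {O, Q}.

{A, B, E, F, G, K, M, N, O, P, Q}

Start with {O, Q}.
From Q via ϵ: add N.
From N via ϵ: add M.
From M via ϵ: add K, P.
From K via ϵ: add E.
From P via ϵ: add B, G.
From E via ϵ: add A.
From G via ϵ: add F.
No new states can be added; the closed set is {A, B, E, F, G, K, M, N, O, P, Q}.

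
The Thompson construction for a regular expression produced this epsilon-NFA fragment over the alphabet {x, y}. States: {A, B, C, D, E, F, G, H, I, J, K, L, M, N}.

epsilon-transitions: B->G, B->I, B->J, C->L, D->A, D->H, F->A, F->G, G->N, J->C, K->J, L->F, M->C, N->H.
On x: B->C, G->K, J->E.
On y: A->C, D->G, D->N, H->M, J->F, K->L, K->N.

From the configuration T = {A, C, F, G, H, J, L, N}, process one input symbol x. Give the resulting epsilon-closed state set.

G on x → {K}.
J on x → {E}.
No x-transition from A, C, F, H, L, N.
Union after reading x: {E, K}.
Now take the epsilon-closure:
From K via epsilon: add J.
From J via epsilon: add C.
From C via epsilon: add L.
From L via epsilon: add F.
From F via epsilon: add A, G.
From G via epsilon: add N.
From N via epsilon: add H.
No new states can be added; the closed set is {A, C, E, F, G, H, J, K, L, N}.

{A, C, E, F, G, H, J, K, L, N}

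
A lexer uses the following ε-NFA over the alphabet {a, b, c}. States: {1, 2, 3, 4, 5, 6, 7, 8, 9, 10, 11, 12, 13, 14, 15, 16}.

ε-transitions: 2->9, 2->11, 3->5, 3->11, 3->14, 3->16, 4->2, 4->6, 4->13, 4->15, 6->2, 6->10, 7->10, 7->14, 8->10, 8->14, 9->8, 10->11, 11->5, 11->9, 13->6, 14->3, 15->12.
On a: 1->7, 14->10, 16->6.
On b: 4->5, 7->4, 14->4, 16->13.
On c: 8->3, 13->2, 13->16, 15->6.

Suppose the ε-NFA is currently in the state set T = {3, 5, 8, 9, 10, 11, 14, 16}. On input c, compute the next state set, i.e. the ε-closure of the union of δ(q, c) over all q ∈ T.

{3, 5, 8, 9, 10, 11, 14, 16}

8 on c → {3}.
No c-transition from 3, 5, 9, 10, 11, 14, 16.
Union after reading c: {3}.
Now take the ε-closure:
From 3 via ε: add 5, 11, 14, 16.
From 11 via ε: add 9.
From 9 via ε: add 8.
From 8 via ε: add 10.
No new states can be added; the closed set is {3, 5, 8, 9, 10, 11, 14, 16}.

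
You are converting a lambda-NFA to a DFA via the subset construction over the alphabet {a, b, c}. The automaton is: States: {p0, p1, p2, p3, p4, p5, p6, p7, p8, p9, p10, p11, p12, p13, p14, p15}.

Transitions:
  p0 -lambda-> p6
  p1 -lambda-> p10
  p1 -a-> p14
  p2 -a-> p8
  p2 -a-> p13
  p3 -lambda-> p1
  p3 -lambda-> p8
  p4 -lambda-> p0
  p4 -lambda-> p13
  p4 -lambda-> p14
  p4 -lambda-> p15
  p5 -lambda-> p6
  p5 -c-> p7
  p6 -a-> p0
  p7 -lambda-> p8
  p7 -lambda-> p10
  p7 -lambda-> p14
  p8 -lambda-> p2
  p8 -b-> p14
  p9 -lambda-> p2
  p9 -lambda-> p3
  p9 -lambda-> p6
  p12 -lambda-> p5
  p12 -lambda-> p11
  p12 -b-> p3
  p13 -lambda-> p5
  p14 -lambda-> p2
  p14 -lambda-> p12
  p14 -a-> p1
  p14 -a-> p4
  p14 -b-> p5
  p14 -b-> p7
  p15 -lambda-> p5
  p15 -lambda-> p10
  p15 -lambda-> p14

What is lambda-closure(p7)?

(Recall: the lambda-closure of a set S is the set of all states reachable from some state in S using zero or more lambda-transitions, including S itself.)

Start with {p7}.
From p7 via lambda: add p8, p10, p14.
From p8 via lambda: add p2.
From p14 via lambda: add p12.
From p12 via lambda: add p5, p11.
From p5 via lambda: add p6.
No new states can be added; the closed set is {p2, p5, p6, p7, p8, p10, p11, p12, p14}.

{p2, p5, p6, p7, p8, p10, p11, p12, p14}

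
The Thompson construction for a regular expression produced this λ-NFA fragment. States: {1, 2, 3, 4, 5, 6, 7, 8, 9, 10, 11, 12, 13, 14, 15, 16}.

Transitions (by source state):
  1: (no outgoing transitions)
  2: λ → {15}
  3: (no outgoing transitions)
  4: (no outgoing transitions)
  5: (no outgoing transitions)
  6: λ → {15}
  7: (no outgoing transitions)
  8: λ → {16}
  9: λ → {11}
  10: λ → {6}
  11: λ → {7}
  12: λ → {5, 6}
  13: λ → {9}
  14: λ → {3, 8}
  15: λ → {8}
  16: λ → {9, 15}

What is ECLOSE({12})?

{5, 6, 7, 8, 9, 11, 12, 15, 16}

Start with {12}.
From 12 via λ: add 5, 6.
From 6 via λ: add 15.
From 15 via λ: add 8.
From 8 via λ: add 16.
From 16 via λ: add 9.
From 9 via λ: add 11.
From 11 via λ: add 7.
No new states can be added; the closed set is {5, 6, 7, 8, 9, 11, 12, 15, 16}.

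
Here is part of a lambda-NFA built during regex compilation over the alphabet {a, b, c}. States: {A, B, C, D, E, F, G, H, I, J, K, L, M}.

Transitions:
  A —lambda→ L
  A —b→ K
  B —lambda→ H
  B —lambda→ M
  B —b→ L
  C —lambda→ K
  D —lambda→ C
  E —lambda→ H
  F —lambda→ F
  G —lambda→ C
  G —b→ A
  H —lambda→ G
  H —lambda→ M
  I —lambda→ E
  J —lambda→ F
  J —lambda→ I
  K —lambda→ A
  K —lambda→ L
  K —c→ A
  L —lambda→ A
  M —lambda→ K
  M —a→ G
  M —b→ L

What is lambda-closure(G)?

Start with {G}.
From G via lambda: add C.
From C via lambda: add K.
From K via lambda: add A, L.
No new states can be added; the closed set is {A, C, G, K, L}.

{A, C, G, K, L}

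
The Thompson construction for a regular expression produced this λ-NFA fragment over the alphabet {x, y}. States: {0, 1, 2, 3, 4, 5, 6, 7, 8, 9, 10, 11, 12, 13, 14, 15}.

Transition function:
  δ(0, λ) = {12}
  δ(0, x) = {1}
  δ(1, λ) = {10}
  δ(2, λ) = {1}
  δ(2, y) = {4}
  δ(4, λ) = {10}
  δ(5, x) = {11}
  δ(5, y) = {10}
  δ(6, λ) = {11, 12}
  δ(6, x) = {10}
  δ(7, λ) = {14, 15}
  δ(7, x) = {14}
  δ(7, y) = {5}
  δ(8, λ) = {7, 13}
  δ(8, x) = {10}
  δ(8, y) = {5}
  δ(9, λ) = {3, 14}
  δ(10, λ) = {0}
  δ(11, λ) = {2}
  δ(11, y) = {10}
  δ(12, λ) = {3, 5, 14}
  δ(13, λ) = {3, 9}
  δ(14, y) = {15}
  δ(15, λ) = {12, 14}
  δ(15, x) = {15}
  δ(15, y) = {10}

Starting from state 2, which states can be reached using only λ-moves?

Start with {2}.
From 2 via λ: add 1.
From 1 via λ: add 10.
From 10 via λ: add 0.
From 0 via λ: add 12.
From 12 via λ: add 3, 5, 14.
No new states can be added; the closed set is {0, 1, 2, 3, 5, 10, 12, 14}.

{0, 1, 2, 3, 5, 10, 12, 14}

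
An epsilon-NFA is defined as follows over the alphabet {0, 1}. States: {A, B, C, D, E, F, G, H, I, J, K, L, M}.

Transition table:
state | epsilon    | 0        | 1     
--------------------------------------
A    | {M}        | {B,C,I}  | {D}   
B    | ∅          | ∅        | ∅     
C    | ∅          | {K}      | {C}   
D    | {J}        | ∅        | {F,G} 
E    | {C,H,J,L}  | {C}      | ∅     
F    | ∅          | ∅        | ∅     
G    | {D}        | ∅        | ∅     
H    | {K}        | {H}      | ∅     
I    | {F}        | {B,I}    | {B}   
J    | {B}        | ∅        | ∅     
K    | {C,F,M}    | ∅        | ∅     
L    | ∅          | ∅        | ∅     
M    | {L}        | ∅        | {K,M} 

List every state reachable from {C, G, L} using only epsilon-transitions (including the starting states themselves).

Start with {C, G, L}.
From G via epsilon: add D.
From D via epsilon: add J.
From J via epsilon: add B.
No new states can be added; the closed set is {B, C, D, G, J, L}.

{B, C, D, G, J, L}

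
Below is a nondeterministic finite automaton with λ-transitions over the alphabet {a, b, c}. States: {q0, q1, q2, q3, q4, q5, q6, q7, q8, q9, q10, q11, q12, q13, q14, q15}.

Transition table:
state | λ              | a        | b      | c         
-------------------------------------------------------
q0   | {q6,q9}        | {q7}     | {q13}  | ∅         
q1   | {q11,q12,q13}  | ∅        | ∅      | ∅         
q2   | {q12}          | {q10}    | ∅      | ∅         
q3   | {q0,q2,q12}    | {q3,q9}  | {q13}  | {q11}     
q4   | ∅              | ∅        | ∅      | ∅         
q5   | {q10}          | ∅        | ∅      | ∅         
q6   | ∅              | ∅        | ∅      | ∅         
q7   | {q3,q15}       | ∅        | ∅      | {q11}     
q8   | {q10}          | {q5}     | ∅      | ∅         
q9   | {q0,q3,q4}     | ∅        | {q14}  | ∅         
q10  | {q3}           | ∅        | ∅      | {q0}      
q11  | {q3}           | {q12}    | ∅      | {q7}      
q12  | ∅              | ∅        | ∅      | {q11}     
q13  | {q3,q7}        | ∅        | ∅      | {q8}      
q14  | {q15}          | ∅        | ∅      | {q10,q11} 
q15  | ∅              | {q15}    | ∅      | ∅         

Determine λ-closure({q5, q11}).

Start with {q5, q11}.
From q5 via λ: add q10.
From q11 via λ: add q3.
From q3 via λ: add q0, q2, q12.
From q0 via λ: add q6, q9.
From q9 via λ: add q4.
No new states can be added; the closed set is {q0, q2, q3, q4, q5, q6, q9, q10, q11, q12}.

{q0, q2, q3, q4, q5, q6, q9, q10, q11, q12}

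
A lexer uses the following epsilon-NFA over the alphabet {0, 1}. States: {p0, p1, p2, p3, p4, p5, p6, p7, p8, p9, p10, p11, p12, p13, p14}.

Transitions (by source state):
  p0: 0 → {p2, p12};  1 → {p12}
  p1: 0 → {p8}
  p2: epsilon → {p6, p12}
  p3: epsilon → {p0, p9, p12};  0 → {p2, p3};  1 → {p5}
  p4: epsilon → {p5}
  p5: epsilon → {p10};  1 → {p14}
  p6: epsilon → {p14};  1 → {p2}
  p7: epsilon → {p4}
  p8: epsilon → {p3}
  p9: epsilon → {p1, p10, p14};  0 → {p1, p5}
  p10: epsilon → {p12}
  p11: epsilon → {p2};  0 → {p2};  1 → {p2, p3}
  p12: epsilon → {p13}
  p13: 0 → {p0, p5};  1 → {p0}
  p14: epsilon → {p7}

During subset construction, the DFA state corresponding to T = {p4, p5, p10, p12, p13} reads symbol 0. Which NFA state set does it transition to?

p13 on 0 → {p0, p5}.
No 0-transition from p4, p5, p10, p12.
Union after reading 0: {p0, p5}.
Now take the epsilon-closure:
From p5 via epsilon: add p10.
From p10 via epsilon: add p12.
From p12 via epsilon: add p13.
No new states can be added; the closed set is {p0, p5, p10, p12, p13}.

{p0, p5, p10, p12, p13}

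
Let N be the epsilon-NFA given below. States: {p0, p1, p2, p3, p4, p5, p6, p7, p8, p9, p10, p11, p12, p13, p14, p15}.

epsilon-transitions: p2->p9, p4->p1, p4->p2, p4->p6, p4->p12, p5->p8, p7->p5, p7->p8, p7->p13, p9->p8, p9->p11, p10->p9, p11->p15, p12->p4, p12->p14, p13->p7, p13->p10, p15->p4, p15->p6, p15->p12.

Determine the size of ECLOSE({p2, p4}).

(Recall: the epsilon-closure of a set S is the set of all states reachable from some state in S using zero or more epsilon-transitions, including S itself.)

Start with {p2, p4}.
From p2 via epsilon: add p9.
From p4 via epsilon: add p1, p6, p12.
From p9 via epsilon: add p8, p11.
From p12 via epsilon: add p14.
From p11 via epsilon: add p15.
epsilon-closure = {p1, p2, p4, p6, p8, p9, p11, p12, p14, p15}, which has 10 states.

10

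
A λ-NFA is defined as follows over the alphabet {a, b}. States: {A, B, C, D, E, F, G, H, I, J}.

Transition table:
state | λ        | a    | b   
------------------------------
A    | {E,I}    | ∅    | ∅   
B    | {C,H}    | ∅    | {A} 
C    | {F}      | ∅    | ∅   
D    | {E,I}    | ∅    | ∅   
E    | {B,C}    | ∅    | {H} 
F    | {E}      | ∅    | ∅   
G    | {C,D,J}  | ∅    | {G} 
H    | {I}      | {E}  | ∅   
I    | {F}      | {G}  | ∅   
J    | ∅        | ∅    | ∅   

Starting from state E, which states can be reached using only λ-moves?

{B, C, E, F, H, I}

Start with {E}.
From E via λ: add B, C.
From B via λ: add H.
From C via λ: add F.
From H via λ: add I.
No new states can be added; the closed set is {B, C, E, F, H, I}.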